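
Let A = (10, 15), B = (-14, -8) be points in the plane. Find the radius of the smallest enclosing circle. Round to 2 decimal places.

The smallest circle enclosing two points has them as diameter endpoints.
Centre = midpoint = (-2, 3.5); r² = |AB|²/4 = 1105/4 = 276.25.
r = √(276.25) ≈ 16.62.

16.62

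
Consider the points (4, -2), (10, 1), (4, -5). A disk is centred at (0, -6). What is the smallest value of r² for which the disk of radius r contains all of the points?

The required radius is the distance from (0, -6) to the farthest point.
Squared distances: 32, 149, 17.
Maximum is 149, attained at (10, 1).

149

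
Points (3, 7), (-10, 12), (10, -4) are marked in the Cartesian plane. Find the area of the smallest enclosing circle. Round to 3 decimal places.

515.221

Call the three points A, B, C in the order given.
Side lengths²: AB² = 194, AC² = 170, BC² = 656.
Since BC² = 656 ≥ 194 + 170 = 364, the angle opposite BC is not acute, so the smallest enclosing circle has BC as diameter.
Centre = midpoint of BC = (0, 4), r² = 656/4 = 164.
Area = π·r² = π·164 ≈ 515.221.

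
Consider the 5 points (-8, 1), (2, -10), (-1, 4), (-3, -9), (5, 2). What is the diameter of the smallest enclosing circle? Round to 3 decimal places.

15.670

The minimum enclosing circle is determined by three boundary points: (-8, 1), (2, -10), (5, 2).
Their circumcentre is (-7/6, -17/6) with r² = 1105/18.
The farthest remaining point (-1, 4) is at distance² 841/18 ≤ 1105/18.
Diameter = 2r = 2√(1105/18) ≈ 15.670.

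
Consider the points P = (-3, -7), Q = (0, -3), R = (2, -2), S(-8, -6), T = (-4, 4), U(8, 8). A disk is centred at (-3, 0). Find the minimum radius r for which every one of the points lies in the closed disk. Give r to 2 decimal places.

13.60

The required radius is the distance from (-3, 0) to the farthest point.
Squared distances: 49, 18, 29, 61, 17, 185.
Maximum is 185, attained at U.
r = √185 ≈ 13.60.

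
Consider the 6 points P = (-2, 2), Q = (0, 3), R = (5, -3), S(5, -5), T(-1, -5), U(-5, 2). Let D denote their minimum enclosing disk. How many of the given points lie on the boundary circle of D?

2

The farthest pair is S–U with squared distance 149. The circle on this segment as diameter has centre (0, -1.5) and r² = 149/4 = 37.25.
Check P: distance² to centre = 16.25 ≤ 37.25, so it lies inside.
All remaining points lie in this disk, and no smaller disk contains both endpoints, so this is the minimum enclosing circle.
The points at distance exactly r from the centre are S, U — 2 points.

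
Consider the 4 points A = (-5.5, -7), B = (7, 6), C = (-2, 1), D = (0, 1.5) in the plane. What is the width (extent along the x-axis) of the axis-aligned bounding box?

12.5

max x = 7, min x = -5.5, so width = 12.5.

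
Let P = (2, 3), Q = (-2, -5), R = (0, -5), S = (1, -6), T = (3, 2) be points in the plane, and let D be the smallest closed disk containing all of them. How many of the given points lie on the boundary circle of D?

3

By Welzl's lemma the MEC is supported by two points (diametrically opposite) or three points (on a circumcircle).
The minimum enclosing circle is determined by three boundary points: P, Q, S.
Their circumcentre is (6/7, -10/7) with r² = 1025/49.
The farthest remaining point T is at distance² 801/49 ≤ 1025/49.
The points at distance exactly r from the centre are P, Q, S — 3 points.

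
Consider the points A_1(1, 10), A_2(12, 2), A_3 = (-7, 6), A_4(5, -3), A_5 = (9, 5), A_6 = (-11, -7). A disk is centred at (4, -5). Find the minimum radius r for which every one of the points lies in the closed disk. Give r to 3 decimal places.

The required radius is the distance from (4, -5) to the farthest point.
Squared distances: 234, 113, 242, 5, 125, 229.
Maximum is 242, attained at A_3.
r = √242 ≈ 15.556.

15.556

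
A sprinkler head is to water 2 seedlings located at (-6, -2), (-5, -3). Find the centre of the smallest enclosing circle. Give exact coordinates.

(-5.5, -2.5)

The smallest circle enclosing two points has them as diameter endpoints.
Centre = midpoint = (-5.5, -2.5); r² = |(-6, -2)−(-5, -3)|²/4 = 2/4 = 0.5.
Centre = (-5.5, -2.5).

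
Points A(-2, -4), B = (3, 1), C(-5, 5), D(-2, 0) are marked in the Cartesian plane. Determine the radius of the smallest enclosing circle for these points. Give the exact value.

5

The minimum enclosing circle is determined by three boundary points: A, B, C.
Their circumcentre is (-2, 1) with r² = 25.
The farthest remaining point D is at distance² 1 ≤ 25.
r = √25 = 5.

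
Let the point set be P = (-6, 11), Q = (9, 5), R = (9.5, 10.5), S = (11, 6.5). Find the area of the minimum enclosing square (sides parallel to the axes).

The bounding box has width 17 and height 6.
An axis-aligned square enclosing the set must have side ≥ max(width, height).
So the minimum side is max(17, 6) = 17.
Area = 17² = 289.

289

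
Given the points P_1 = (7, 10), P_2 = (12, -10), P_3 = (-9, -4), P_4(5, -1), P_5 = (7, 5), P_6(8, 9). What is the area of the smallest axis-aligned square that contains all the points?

441

The bounding box has width 21 and height 20.
An axis-aligned square enclosing the set must have side ≥ max(width, height).
So the minimum side is max(21, 20) = 21.
Area = 21² = 441.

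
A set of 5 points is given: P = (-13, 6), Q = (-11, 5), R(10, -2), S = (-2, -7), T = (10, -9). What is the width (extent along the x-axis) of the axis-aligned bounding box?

23

max x = 10, min x = -13, so width = 23.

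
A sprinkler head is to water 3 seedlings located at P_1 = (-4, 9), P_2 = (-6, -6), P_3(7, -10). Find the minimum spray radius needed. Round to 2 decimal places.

10.98

Side lengths²: P_1P_2² = 229, P_1P_3² = 482, P_2P_3² = 185.
Since P_1P_3² = 482 ≥ 229 + 185 = 414, the angle opposite P_1P_3 is not acute, so the smallest enclosing circle has P_1P_3 as diameter.
Centre = midpoint of P_1P_3 = (1.5, -0.5), r² = 482/4 = 120.5.
r = √(120.5) ≈ 10.98.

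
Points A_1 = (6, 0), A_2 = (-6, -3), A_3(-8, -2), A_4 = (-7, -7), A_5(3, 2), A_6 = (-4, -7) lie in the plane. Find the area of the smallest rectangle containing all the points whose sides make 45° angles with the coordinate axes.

120

In coordinates u = x + y, v = x − y the rectangle is axis-aligned; the map (x,y)→(u,v) scales areas by 2.
u-values: 6, -9, -10, -14, 5, -11; range = 6 − (-14) = 20.
v-values: 6, -3, -6, 0, 1, 3; range = 6 − (-6) = 12.
Area = (20 × 12) / 2 = 120.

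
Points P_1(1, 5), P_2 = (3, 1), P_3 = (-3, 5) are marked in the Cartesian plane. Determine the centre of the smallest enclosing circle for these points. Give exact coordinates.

(0, 3)

Side lengths²: P_1P_2² = 20, P_1P_3² = 16, P_2P_3² = 52.
Since P_2P_3² = 52 ≥ 20 + 16 = 36, the angle opposite P_2P_3 is not acute, so the smallest enclosing circle has P_2P_3 as diameter.
Centre = midpoint of P_2P_3 = (0, 3), r² = 52/4 = 13.
Centre = (0, 3).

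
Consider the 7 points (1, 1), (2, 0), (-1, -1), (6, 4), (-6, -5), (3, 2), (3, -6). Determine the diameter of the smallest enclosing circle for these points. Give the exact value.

The farthest pair is (6, 4)–(-6, -5) with squared distance 225. The circle on this segment as diameter has centre (0, -0.5) and r² = 225/4 = 56.25.
Check (1, 1): distance² to centre = 3.25 ≤ 56.25, so it lies inside.
All remaining points lie in this disk, and no smaller disk contains both endpoints, so this is the minimum enclosing circle.
Diameter = 2r = 2√(56.25) = 15.

15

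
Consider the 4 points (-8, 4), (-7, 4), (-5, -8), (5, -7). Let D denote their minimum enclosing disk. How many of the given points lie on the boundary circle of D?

By Welzl's lemma the MEC is supported by two points (diametrically opposite) or three points (on a circumcircle).
The farthest pair is (-8, 4)–(5, -7) with squared distance 290. The circle on this segment as diameter has centre (-1.5, -1.5) and r² = 290/4 = 72.5.
Check (-7, 4): distance² to centre = 60.5 ≤ 72.5, so it lies inside.
All remaining points lie in this disk, and no smaller disk contains both endpoints, so this is the minimum enclosing circle.
The points at distance exactly r from the centre are (-8, 4), (5, -7) — 2 points.

2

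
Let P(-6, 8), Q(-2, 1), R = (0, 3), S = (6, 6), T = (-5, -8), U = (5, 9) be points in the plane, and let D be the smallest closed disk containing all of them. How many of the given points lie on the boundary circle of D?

2

By Welzl's lemma the MEC is supported by two points (diametrically opposite) or three points (on a circumcircle).
The farthest pair is T–U with squared distance 389. The circle on this segment as diameter has centre (0, 0.5) and r² = 389/4 = 97.25.
Check P: distance² to centre = 92.25 ≤ 97.25, so it lies inside.
All remaining points lie in this disk, and no smaller disk contains both endpoints, so this is the minimum enclosing circle.
The points at distance exactly r from the centre are T, U — 2 points.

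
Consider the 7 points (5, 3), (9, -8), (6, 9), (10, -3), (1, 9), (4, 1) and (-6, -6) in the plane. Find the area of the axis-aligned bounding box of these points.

x ranges over [-6, 10], width 16.
y ranges over [-8, 9], height 17.
Area = 16 × 17 = 272.

272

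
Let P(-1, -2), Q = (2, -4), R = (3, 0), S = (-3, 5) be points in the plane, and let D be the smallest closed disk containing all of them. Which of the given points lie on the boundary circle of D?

The minimum enclosing circle of a finite set is fixed by two of the points (as a diameter) or three (as a circumcircle).
The farthest pair is Q–S with squared distance 106. The circle on this segment as diameter has centre (-0.5, 0.5) and r² = 106/4 = 26.5.
Check P: distance² to centre = 6.5 ≤ 26.5, so it lies inside.
All remaining points lie in this disk, and no smaller disk contains both endpoints, so this is the minimum enclosing circle.
The points at distance exactly r from the centre are Q, S — 2 points.

Q, S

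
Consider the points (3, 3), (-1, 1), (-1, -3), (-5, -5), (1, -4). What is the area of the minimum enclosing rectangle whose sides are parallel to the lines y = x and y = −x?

56

In coordinates u = x + y, v = x − y the rectangle is axis-aligned; the map (x,y)→(u,v) scales areas by 2.
u-values: 6, 0, -4, -10, -3; range = 6 − (-10) = 16.
v-values: 0, -2, 2, 0, 5; range = 5 − (-2) = 7.
Area = (16 × 7) / 2 = 56.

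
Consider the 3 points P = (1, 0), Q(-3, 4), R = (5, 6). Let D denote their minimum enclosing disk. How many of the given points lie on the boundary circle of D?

3

Side lengths²: PQ² = 32, PR² = 52, QR² = 68.
Since QR² = 68 < 52 + 32 = 84, the triangle is acute, so the smallest enclosing circle is the circumcircle.
Circumcentre = (1.2, 4.2), r² = 17.68.
The points at distance exactly r from the centre are P, Q, R — 3 points.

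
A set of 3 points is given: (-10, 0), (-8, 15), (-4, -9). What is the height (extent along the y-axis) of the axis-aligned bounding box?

24

max y = 15, min y = -9, so height = 24.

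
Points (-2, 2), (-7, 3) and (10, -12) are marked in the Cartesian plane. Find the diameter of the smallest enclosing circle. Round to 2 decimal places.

22.67

Call the three points A, B, C in the order given.
Side lengths²: AB² = 26, AC² = 340, BC² = 514.
Since BC² = 514 ≥ 340 + 26 = 366, the angle opposite BC is not acute, so the smallest enclosing circle has BC as diameter.
Centre = midpoint of BC = (1.5, -4.5), r² = 514/4 = 128.5.
Diameter = 2r = 2√(128.5) ≈ 22.67.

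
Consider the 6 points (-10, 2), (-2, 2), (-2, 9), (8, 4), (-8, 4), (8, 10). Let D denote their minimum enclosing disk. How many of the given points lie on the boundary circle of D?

2

By Welzl's lemma the MEC is supported by two points (diametrically opposite) or three points (on a circumcircle).
The farthest pair is (-10, 2)–(8, 10) with squared distance 388. The circle on this segment as diameter has centre (-1, 6) and r² = 388/4 = 97.
Check (-2, 2): distance² to centre = 17 ≤ 97, so it lies inside.
All remaining points lie in this disk, and no smaller disk contains both endpoints, so this is the minimum enclosing circle.
The points at distance exactly r from the centre are (-10, 2), (8, 10) — 2 points.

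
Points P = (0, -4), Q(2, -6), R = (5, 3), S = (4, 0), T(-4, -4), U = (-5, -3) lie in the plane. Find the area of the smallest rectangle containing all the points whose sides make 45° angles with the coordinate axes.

80

In coordinates u = x + y, v = x − y the rectangle is axis-aligned; the map (x,y)→(u,v) scales areas by 2.
u-values: -4, -4, 8, 4, -8, -8; range = 8 − (-8) = 16.
v-values: 4, 8, 2, 4, 0, -2; range = 8 − (-2) = 10.
Area = (16 × 10) / 2 = 80.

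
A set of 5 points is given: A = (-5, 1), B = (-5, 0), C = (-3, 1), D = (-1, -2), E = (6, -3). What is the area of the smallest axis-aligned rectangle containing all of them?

44

x ranges over [-5, 6], width 11.
y ranges over [-3, 1], height 4.
Area = 11 × 4 = 44.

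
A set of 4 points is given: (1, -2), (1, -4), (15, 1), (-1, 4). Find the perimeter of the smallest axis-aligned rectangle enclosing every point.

Width = max x − min x = 15 − (-1) = 16.
Height = max y − min y = 4 − (-4) = 8.
Perimeter = 2(16 + 8) = 48.

48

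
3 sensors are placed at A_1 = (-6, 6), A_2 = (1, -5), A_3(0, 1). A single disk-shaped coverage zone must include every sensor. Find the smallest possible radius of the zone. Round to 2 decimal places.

6.52

Side lengths²: A_1A_2² = 170, A_1A_3² = 61, A_2A_3² = 37.
Since A_1A_2² = 170 ≥ 61 + 37 = 98, the angle opposite A_1A_2 is not acute, so the smallest enclosing circle has A_1A_2 as diameter.
Centre = midpoint of A_1A_2 = (-2.5, 0.5), r² = 170/4 = 42.5.
r = √(42.5) ≈ 6.52.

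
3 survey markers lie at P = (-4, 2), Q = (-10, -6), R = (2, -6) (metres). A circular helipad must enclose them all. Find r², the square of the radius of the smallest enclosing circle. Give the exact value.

39.0625

Side lengths²: PQ² = 100, PR² = 100, QR² = 144.
Since QR² = 144 < 100 + 100 = 200, the triangle is acute, so the smallest enclosing circle is the circumcircle.
Circumcentre = (-4, -4.25), r² = 39.0625.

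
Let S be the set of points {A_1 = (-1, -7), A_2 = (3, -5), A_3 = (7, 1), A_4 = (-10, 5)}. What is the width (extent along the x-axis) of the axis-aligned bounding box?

max x = 7, min x = -10, so width = 17.

17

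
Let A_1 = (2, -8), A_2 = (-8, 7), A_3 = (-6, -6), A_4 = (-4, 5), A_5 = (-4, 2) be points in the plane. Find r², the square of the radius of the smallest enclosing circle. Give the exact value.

81.25

By Welzl's lemma the MEC is supported by two points (diametrically opposite) or three points (on a circumcircle).
The farthest pair is A_1–A_2 with squared distance 325. The circle on this segment as diameter has centre (-3, -0.5) and r² = 325/4 = 81.25.
Check A_3: distance² to centre = 39.25 ≤ 81.25, so it lies inside.
All remaining points lie in this disk, and no smaller disk contains both endpoints, so this is the minimum enclosing circle.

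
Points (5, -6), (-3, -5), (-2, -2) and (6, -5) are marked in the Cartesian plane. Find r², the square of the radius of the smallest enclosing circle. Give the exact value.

365/18

A smallest enclosing disk is always determined by at most three of the input points on its boundary.
The minimum enclosing circle is determined by three boundary points: (-3, -5), (-2, -2), (6, -5).
Their circumcentre is (1.5, -29/6) with r² = 365/18.
The farthest remaining point (5, -6) is at distance² 245/18 ≤ 365/18.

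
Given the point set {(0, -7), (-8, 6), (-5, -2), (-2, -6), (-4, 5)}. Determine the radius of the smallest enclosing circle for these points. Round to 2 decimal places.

7.63

By Welzl's lemma the MEC is supported by two points (diametrically opposite) or three points (on a circumcircle).
The farthest pair is (0, -7)–(-8, 6) with squared distance 233. The circle on this segment as diameter has centre (-4, -0.5) and r² = 233/4 = 58.25.
Check (-5, -2): distance² to centre = 3.25 ≤ 58.25, so it lies inside.
All remaining points lie in this disk, and no smaller disk contains both endpoints, so this is the minimum enclosing circle.
r = √(58.25) ≈ 7.63.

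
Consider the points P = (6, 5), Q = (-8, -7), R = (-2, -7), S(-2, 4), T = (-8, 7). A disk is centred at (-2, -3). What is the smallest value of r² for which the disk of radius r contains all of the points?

The required radius is the distance from (-2, -3) to the farthest point.
Squared distances: 128, 52, 16, 49, 136.
Maximum is 136, attained at T.

136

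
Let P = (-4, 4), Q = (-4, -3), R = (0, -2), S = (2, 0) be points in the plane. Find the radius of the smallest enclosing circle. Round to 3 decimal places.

By Welzl's lemma the MEC is supported by two points (diametrically opposite) or three points (on a circumcircle).
The minimum enclosing circle is determined by three boundary points: P, Q, S.
Their circumcentre is (-2, 0.5) with r² = 16.25.
The farthest remaining point R is at distance² 10.25 ≤ 16.25.
r = √(16.25) ≈ 4.031.

4.031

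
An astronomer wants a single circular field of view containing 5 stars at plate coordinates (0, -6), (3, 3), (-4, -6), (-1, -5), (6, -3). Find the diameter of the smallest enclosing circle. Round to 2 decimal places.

The minimum enclosing circle of a finite set is fixed by two of the points (as a diameter) or three (as a circumcircle).
The minimum enclosing circle is determined by three boundary points: (3, 3), (-4, -6), (6, -3).
Their circumcentre is (13/46, -97/46) with r² = 35425/1058.
The farthest remaining point (0, -6) is at distance² 16105/1058 ≤ 35425/1058.
Diameter = 2r = 2√(35425/1058) ≈ 11.57.

11.57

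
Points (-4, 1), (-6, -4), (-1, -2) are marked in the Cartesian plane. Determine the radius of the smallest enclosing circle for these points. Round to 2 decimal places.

Call the three points A, B, C in the order given.
Side lengths²: AB² = 29, AC² = 18, BC² = 29.
Since BC² = 29 < 29 + 18 = 47, the triangle is acute, so the smallest enclosing circle is the circumcircle.
Circumcentre = (-55/14, -27/14), r² = 841/98.
r = √(841/98) ≈ 2.93.

2.93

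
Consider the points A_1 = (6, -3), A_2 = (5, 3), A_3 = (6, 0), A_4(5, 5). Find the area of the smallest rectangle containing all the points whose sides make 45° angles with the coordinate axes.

In coordinates u = x + y, v = x − y the rectangle is axis-aligned; the map (x,y)→(u,v) scales areas by 2.
u-values: 3, 8, 6, 10; range = 10 − 3 = 7.
v-values: 9, 2, 6, 0; range = 9 − 0 = 9.
Area = (7 × 9) / 2 = 31.5.

31.5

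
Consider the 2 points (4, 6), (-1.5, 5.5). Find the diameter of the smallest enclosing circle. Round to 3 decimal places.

5.523

The smallest circle enclosing two points has them as diameter endpoints.
Centre = midpoint = (1.25, 5.75); r² = |(4, 6)−(-1.5, 5.5)|²/4 = 30.5/4 = 7.625.
Diameter = 2r = 2√(7.625) ≈ 5.523.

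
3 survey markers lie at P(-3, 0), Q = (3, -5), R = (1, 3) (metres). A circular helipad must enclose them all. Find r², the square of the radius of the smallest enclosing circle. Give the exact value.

Side lengths²: PQ² = 61, PR² = 25, QR² = 68.
Since QR² = 68 < 61 + 25 = 86, the triangle is acute, so the smallest enclosing circle is the circumcircle.
Circumcentre = (20/19, -47/38), r² = 25925/1444.

25925/1444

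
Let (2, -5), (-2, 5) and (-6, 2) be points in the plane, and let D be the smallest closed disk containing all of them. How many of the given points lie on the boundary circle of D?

Call the three points A, B, C in the order given.
Side lengths²: AB² = 116, AC² = 113, BC² = 25.
Since AB² = 116 < 113 + 25 = 138, the triangle is acute, so the smallest enclosing circle is the circumcircle.
Circumcentre = (-55/52, -11/26), r² = 81925/2704.
The points at distance exactly r from the centre are (2, -5), (-2, 5), (-6, 2) — 3 points.

3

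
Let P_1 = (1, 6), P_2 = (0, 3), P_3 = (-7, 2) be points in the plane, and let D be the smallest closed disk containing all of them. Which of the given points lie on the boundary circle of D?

P_1, P_3

Side lengths²: P_1P_2² = 10, P_1P_3² = 80, P_2P_3² = 50.
Since P_1P_3² = 80 ≥ 50 + 10 = 60, the angle opposite P_1P_3 is not acute, so the smallest enclosing circle has P_1P_3 as diameter.
Centre = midpoint of P_1P_3 = (-3, 4), r² = 80/4 = 20.
The points at distance exactly r from the centre are P_1, P_3 — 2 points.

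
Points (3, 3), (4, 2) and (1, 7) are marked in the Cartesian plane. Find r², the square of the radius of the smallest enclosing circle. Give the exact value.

8.5

Call the three points A, B, C in the order given.
Side lengths²: AB² = 2, AC² = 20, BC² = 34.
Since BC² = 34 ≥ 20 + 2 = 22, the angle opposite BC is not acute, so the smallest enclosing circle has BC as diameter.
Centre = midpoint of BC = (2.5, 4.5), r² = 34/4 = 8.5.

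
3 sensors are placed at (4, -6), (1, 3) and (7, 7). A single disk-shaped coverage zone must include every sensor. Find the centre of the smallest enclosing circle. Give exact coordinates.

(5.5, 0.5)

Call the three points A, B, C in the order given.
Side lengths²: AB² = 90, AC² = 178, BC² = 52.
Since AC² = 178 ≥ 90 + 52 = 142, the angle opposite AC is not acute, so the smallest enclosing circle has AC as diameter.
Centre = midpoint of AC = (5.5, 0.5), r² = 178/4 = 44.5.
Centre = (5.5, 0.5).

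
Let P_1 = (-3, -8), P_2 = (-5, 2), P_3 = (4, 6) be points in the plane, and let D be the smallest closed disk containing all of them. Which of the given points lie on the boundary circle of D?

P_1, P_3

Side lengths²: P_1P_2² = 104, P_1P_3² = 245, P_2P_3² = 97.
Since P_1P_3² = 245 ≥ 104 + 97 = 201, the angle opposite P_1P_3 is not acute, so the smallest enclosing circle has P_1P_3 as diameter.
Centre = midpoint of P_1P_3 = (0.5, -1), r² = 245/4 = 61.25.
The points at distance exactly r from the centre are P_1, P_3 — 2 points.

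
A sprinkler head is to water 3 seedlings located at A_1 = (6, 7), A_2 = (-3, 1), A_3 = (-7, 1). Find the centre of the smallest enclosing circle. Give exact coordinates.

Side lengths²: A_1A_2² = 117, A_1A_3² = 205, A_2A_3² = 16.
Since A_1A_3² = 205 ≥ 117 + 16 = 133, the angle opposite A_1A_3 is not acute, so the smallest enclosing circle has A_1A_3 as diameter.
Centre = midpoint of A_1A_3 = (-0.5, 4), r² = 205/4 = 51.25.
Centre = (-0.5, 4).

(-0.5, 4)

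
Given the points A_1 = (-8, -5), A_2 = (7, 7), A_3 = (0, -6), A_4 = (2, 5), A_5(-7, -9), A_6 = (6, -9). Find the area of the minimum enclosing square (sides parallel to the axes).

256

The bounding box has width 15 and height 16.
An axis-aligned square enclosing the set must have side ≥ max(width, height).
So the minimum side is max(15, 16) = 16.
Area = 16² = 256.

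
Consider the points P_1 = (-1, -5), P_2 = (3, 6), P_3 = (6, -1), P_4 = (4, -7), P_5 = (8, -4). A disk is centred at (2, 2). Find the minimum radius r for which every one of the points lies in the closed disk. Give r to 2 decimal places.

9.22

The required radius is the distance from (2, 2) to the farthest point.
Squared distances: 58, 17, 25, 85, 72.
Maximum is 85, attained at P_4.
r = √85 ≈ 9.22.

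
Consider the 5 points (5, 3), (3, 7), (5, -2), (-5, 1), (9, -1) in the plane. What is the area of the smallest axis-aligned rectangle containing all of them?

126

x ranges over [-5, 9], width 14.
y ranges over [-2, 7], height 9.
Area = 14 × 9 = 126.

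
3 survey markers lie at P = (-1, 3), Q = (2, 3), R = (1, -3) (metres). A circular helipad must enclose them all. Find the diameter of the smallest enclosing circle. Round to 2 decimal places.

Side lengths²: PQ² = 9, PR² = 40, QR² = 37.
Since PR² = 40 < 37 + 9 = 46, the triangle is acute, so the smallest enclosing circle is the circumcircle.
Circumcentre = (0.5, 1/6), r² = 185/18.
Diameter = 2r = 2√(185/18) ≈ 6.41.

6.41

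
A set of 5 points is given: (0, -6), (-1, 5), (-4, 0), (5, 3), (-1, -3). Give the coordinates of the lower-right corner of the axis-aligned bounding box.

(5, -6)

x-range [-4, 5], y-range [-6, 5].
The lower-right corner is (5, -6).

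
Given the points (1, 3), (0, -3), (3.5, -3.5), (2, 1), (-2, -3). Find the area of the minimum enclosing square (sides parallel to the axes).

42.25

The bounding box has width 5.5 and height 6.5.
An axis-aligned square enclosing the set must have side ≥ max(width, height).
So the minimum side is max(5.5, 6.5) = 6.5.
Area = 6.5² = 42.25.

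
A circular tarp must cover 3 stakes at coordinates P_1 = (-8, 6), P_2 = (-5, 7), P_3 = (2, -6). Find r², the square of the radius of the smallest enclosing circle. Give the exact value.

61

Side lengths²: P_1P_2² = 10, P_1P_3² = 244, P_2P_3² = 218.
Since P_1P_3² = 244 ≥ 218 + 10 = 228, the angle opposite P_1P_3 is not acute, so the smallest enclosing circle has P_1P_3 as diameter.
Centre = midpoint of P_1P_3 = (-3, 0), r² = 244/4 = 61.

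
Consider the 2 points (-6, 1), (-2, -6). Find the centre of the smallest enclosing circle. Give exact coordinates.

The smallest circle enclosing two points has them as diameter endpoints.
Centre = midpoint = (-4, -2.5); r² = |(-6, 1)−(-2, -6)|²/4 = 65/4 = 16.25.
Centre = (-4, -2.5).

(-4, -2.5)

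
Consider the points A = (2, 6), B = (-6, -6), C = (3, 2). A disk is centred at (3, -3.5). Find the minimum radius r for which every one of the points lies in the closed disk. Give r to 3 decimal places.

9.552

The required radius is the distance from (3, -3.5) to the farthest point.
Squared distances: 91.25, 87.25, 30.25.
Maximum is 91.25, attained at A.
r = √(91.25) ≈ 9.552.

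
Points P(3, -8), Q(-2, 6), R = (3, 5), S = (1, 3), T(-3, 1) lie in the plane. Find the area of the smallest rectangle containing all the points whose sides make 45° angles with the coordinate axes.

123.5

In coordinates u = x + y, v = x − y the rectangle is axis-aligned; the map (x,y)→(u,v) scales areas by 2.
u-values: -5, 4, 8, 4, -2; range = 8 − (-5) = 13.
v-values: 11, -8, -2, -2, -4; range = 11 − (-8) = 19.
Area = (13 × 19) / 2 = 123.5.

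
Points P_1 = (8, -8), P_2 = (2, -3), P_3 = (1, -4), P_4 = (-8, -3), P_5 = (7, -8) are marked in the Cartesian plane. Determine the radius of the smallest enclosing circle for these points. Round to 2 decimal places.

8.38

By Welzl's lemma the MEC is supported by two points (diametrically opposite) or three points (on a circumcircle).
The farthest pair is P_1–P_4 with squared distance 281. The circle on this segment as diameter has centre (0, -5.5) and r² = 281/4 = 70.25.
Check P_2: distance² to centre = 10.25 ≤ 70.25, so it lies inside.
All remaining points lie in this disk, and no smaller disk contains both endpoints, so this is the minimum enclosing circle.
r = √(70.25) ≈ 8.38.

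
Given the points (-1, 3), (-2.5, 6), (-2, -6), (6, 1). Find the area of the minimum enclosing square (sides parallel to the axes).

144

The bounding box has width 8.5 and height 12.
An axis-aligned square enclosing the set must have side ≥ max(width, height).
So the minimum side is max(8.5, 12) = 12.
Area = 12² = 144.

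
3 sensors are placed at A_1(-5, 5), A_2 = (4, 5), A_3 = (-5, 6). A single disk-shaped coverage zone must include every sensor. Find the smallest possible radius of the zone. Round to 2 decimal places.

Side lengths²: A_1A_2² = 81, A_1A_3² = 1, A_2A_3² = 82.
Since A_2A_3² = 82 ≥ 81 + 1 = 82, the angle opposite A_2A_3 is not acute, so the smallest enclosing circle has A_2A_3 as diameter.
Centre = midpoint of A_2A_3 = (-0.5, 5.5), r² = 82/4 = 20.5.
r = √(20.5) ≈ 4.53.

4.53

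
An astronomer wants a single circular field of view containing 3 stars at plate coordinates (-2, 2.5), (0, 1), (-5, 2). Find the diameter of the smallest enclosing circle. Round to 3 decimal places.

5.099

Call the three points A, B, C in the order given.
Side lengths²: AB² = 6.25, AC² = 9.25, BC² = 26.
Since BC² = 26 ≥ 9.25 + 6.25 = 15.5, the angle opposite BC is not acute, so the smallest enclosing circle has BC as diameter.
Centre = midpoint of BC = (-2.5, 1.5), r² = 26/4 = 6.5.
Diameter = 2r = 2√(6.5) ≈ 5.099.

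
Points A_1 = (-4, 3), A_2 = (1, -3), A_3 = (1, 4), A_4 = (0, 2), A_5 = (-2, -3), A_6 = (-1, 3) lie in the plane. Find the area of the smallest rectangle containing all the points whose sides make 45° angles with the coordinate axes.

In coordinates u = x + y, v = x − y the rectangle is axis-aligned; the map (x,y)→(u,v) scales areas by 2.
u-values: -1, -2, 5, 2, -5, 2; range = 5 − (-5) = 10.
v-values: -7, 4, -3, -2, 1, -4; range = 4 − (-7) = 11.
Area = (10 × 11) / 2 = 55.

55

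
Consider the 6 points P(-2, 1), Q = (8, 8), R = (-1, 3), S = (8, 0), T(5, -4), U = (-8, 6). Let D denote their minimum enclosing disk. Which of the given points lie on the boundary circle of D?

By Welzl's lemma the MEC is supported by two points (diametrically opposite) or three points (on a circumcircle).
The minimum enclosing circle is determined by three boundary points: Q, T, U.
Their circumcentre is (27/62, 109/31) with r² = 297245/3844.
The farthest remaining point S is at distance² 267485/3844 ≤ 297245/3844.
The points at distance exactly r from the centre are Q, T, U — 3 points.

Q, T, U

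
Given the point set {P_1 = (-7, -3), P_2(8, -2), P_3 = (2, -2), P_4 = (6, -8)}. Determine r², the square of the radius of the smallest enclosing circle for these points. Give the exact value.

54805/968

The minimum enclosing circle of a finite set is fixed by two of the points (as a diameter) or three (as a circumcircle).
The minimum enclosing circle is determined by three boundary points: P_1, P_2, P_4.
Their circumcentre is (23/44, -125/44) with r² = 54805/968.
The farthest remaining point P_3 is at distance² 2797/968 ≤ 54805/968.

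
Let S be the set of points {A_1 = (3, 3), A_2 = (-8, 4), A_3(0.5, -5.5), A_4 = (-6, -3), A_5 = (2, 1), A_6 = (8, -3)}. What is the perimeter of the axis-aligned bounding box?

Width = max x − min x = 8 − (-8) = 16.
Height = max y − min y = 4 − (-5.5) = 9.5.
Perimeter = 2(16 + 9.5) = 51.

51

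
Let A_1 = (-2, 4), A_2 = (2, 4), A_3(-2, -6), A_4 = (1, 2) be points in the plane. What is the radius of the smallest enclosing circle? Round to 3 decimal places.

5.385

A smallest enclosing disk is always determined by at most three of the input points on its boundary.
The farthest pair is A_2–A_3 with squared distance 116. The circle on this segment as diameter has centre (0, -1) and r² = 116/4 = 29.
Check A_1: distance² to centre = 29 ≤ 29, so it lies inside.
All remaining points lie in this disk, and no smaller disk contains both endpoints, so this is the minimum enclosing circle.
r = √29 ≈ 5.385.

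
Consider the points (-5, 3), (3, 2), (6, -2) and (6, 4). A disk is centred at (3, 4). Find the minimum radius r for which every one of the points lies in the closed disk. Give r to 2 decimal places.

The required radius is the distance from (3, 4) to the farthest point.
Squared distances: 65, 4, 45, 9.
Maximum is 65, attained at (-5, 3).
r = √65 ≈ 8.06.

8.06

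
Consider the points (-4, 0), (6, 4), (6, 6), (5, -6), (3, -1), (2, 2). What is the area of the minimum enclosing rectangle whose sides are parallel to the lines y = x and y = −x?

In coordinates u = x + y, v = x − y the rectangle is axis-aligned; the map (x,y)→(u,v) scales areas by 2.
u-values: -4, 10, 12, -1, 2, 4; range = 12 − (-4) = 16.
v-values: -4, 2, 0, 11, 4, 0; range = 11 − (-4) = 15.
Area = (16 × 15) / 2 = 120.

120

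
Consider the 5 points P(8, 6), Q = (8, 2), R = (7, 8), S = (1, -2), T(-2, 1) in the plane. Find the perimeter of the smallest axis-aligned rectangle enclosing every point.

40

Width = max x − min x = 8 − (-2) = 10.
Height = max y − min y = 8 − (-2) = 10.
Perimeter = 2(10 + 10) = 40.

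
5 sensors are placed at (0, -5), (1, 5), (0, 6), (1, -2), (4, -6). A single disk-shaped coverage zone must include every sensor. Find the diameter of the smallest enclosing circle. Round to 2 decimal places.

12.65

By Welzl's lemma the MEC is supported by two points (diametrically opposite) or three points (on a circumcircle).
The farthest pair is (0, 6)–(4, -6) with squared distance 160. The circle on this segment as diameter has centre (2, 0) and r² = 160/4 = 40.
Check (0, -5): distance² to centre = 29 ≤ 40, so it lies inside.
All remaining points lie in this disk, and no smaller disk contains both endpoints, so this is the minimum enclosing circle.
Diameter = 2r = 2√40 ≈ 12.65.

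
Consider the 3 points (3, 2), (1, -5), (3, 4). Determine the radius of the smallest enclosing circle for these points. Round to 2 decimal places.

4.61

Call the three points A, B, C in the order given.
Side lengths²: AB² = 53, AC² = 4, BC² = 85.
Since BC² = 85 ≥ 53 + 4 = 57, the angle opposite BC is not acute, so the smallest enclosing circle has BC as diameter.
Centre = midpoint of BC = (2, -0.5), r² = 85/4 = 21.25.
r = √(21.25) ≈ 4.61.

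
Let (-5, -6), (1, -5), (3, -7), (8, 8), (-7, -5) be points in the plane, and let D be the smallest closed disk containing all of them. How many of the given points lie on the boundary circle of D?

The minimum enclosing circle of a finite set is fixed by two of the points (as a diameter) or three (as a circumcircle).
The farthest pair is (8, 8)–(-7, -5) with squared distance 394. The circle on this segment as diameter has centre (0.5, 1.5) and r² = 394/4 = 98.5.
Check (-5, -6): distance² to centre = 86.5 ≤ 98.5, so it lies inside.
All remaining points lie in this disk, and no smaller disk contains both endpoints, so this is the minimum enclosing circle.
The points at distance exactly r from the centre are (8, 8), (-7, -5) — 2 points.

2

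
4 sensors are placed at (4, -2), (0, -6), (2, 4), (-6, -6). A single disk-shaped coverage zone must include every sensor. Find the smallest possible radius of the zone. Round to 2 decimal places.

6.40

The minimum enclosing circle of a finite set is fixed by two of the points (as a diameter) or three (as a circumcircle).
The farthest pair is (2, 4)–(-6, -6) with squared distance 164. The circle on this segment as diameter has centre (-2, -1) and r² = 164/4 = 41.
Check (4, -2): distance² to centre = 37 ≤ 41, so it lies inside.
All remaining points lie in this disk, and no smaller disk contains both endpoints, so this is the minimum enclosing circle.
r = √41 ≈ 6.40.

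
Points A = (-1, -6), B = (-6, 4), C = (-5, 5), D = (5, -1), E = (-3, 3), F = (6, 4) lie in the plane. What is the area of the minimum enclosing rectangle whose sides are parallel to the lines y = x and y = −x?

136

In coordinates u = x + y, v = x − y the rectangle is axis-aligned; the map (x,y)→(u,v) scales areas by 2.
u-values: -7, -2, 0, 4, 0, 10; range = 10 − (-7) = 17.
v-values: 5, -10, -10, 6, -6, 2; range = 6 − (-10) = 16.
Area = (17 × 16) / 2 = 136.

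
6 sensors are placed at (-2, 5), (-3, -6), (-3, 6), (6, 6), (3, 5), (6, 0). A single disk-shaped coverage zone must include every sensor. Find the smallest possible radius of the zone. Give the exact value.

7.5

A smallest enclosing disk is always determined by at most three of the input points on its boundary.
The farthest pair is (-3, -6)–(6, 6) with squared distance 225. The circle on this segment as diameter has centre (1.5, 0) and r² = 225/4 = 56.25.
Check (-2, 5): distance² to centre = 37.25 ≤ 56.25, so it lies inside.
All remaining points lie in this disk, and no smaller disk contains both endpoints, so this is the minimum enclosing circle.
r = √(56.25) = 7.5.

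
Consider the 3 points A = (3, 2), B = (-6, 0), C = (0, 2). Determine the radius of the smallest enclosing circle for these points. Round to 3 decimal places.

Side lengths²: AB² = 85, AC² = 9, BC² = 40.
Since AB² = 85 ≥ 40 + 9 = 49, the angle opposite AB is not acute, so the smallest enclosing circle has AB as diameter.
Centre = midpoint of AB = (-1.5, 1), r² = 85/4 = 21.25.
r = √(21.25) ≈ 4.610.

4.610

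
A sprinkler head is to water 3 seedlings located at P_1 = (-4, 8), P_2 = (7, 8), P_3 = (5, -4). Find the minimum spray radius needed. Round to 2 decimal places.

7.60

Side lengths²: P_1P_2² = 121, P_1P_3² = 225, P_2P_3² = 148.
Since P_1P_3² = 225 < 148 + 121 = 269, the triangle is acute, so the smallest enclosing circle is the circumcircle.
Circumcentre = (1.5, 2.75), r² = 57.8125.
r = √(57.8125) ≈ 7.60.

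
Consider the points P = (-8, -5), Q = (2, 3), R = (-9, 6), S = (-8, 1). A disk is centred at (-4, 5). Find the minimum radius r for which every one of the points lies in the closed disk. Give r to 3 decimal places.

10.770

The required radius is the distance from (-4, 5) to the farthest point.
Squared distances: 116, 40, 26, 32.
Maximum is 116, attained at P.
r = √116 ≈ 10.770.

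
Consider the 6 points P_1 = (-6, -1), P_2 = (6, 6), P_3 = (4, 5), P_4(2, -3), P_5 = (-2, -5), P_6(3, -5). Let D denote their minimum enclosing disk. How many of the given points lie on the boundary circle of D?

3

The minimum enclosing circle is determined by three boundary points: P_1, P_2, P_5.
Their circumcentre is (21/38, 59/38) with r² = 35705/722.
The farthest remaining point P_6 is at distance² 35325/722 ≤ 35705/722.
The points at distance exactly r from the centre are P_1, P_2, P_5 — 3 points.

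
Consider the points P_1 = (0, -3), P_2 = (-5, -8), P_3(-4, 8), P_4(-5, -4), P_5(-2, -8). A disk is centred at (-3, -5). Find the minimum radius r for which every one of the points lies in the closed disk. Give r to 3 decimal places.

13.038

The required radius is the distance from (-3, -5) to the farthest point.
Squared distances: 13, 13, 170, 5, 10.
Maximum is 170, attained at P_3.
r = √170 ≈ 13.038.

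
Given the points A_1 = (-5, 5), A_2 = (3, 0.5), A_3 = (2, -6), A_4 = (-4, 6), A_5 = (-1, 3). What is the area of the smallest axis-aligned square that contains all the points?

The bounding box has width 8 and height 12.
An axis-aligned square enclosing the set must have side ≥ max(width, height).
So the minimum side is max(8, 12) = 12.
Area = 12² = 144.

144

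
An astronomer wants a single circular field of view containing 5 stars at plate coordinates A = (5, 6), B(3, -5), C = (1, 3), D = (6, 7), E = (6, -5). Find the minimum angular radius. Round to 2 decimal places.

6.18

The farthest pair is B–D with squared distance 153. The circle on this segment as diameter has centre (4.5, 1) and r² = 153/4 = 38.25.
Check A: distance² to centre = 25.25 ≤ 38.25, so it lies inside.
All remaining points lie in this disk, and no smaller disk contains both endpoints, so this is the minimum enclosing circle.
r = √(38.25) ≈ 6.18.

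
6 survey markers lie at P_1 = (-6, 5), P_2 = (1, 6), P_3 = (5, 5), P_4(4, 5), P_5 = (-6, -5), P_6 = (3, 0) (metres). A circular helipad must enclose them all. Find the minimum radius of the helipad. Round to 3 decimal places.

A smallest enclosing disk is always determined by at most three of the input points on its boundary.
The farthest pair is P_3–P_5 with squared distance 221. The circle on this segment as diameter has centre (-0.5, 0) and r² = 221/4 = 55.25.
Check P_1: distance² to centre = 55.25 ≤ 55.25, so it lies inside.
All remaining points lie in this disk, and no smaller disk contains both endpoints, so this is the minimum enclosing circle.
r = √(55.25) ≈ 7.433.

7.433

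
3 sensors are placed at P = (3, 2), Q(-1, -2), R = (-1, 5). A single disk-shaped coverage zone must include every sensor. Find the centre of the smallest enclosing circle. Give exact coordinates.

Side lengths²: PQ² = 32, PR² = 25, QR² = 49.
Since QR² = 49 < 32 + 25 = 57, the triangle is acute, so the smallest enclosing circle is the circumcircle.
Circumcentre = (-0.5, 1.5), r² = 12.5.
Centre = (-0.5, 1.5).

(-0.5, 1.5)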